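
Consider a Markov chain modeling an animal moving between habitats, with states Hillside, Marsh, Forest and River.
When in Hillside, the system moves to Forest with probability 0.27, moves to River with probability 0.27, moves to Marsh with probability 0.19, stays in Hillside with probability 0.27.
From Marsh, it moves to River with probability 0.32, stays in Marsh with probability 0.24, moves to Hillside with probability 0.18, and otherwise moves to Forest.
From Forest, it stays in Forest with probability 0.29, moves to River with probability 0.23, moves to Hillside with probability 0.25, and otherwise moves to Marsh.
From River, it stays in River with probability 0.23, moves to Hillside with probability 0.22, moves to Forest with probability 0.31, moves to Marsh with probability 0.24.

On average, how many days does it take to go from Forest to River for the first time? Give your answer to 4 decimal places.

3.8520

Let t(s) be the expected number of days to first reach River from state s, with t(River) = 0. Conditioning on the first day:
t(Hillside) = 1 + 0.27·t(Hillside) + 0.19·t(Marsh) + 0.27·t(Forest)
t(Marsh) = 1 + 0.18·t(Hillside) + 0.24·t(Marsh) + 0.26·t(Forest)
t(Forest) = 1 + 0.25·t(Hillside) + 0.23·t(Marsh) + 0.29·t(Forest)
Solving: t(Hillside) = 3.7086, t(Marsh) = 3.5119, t(Forest) = 3.8520.
Expected days from Forest to River: 3.8520.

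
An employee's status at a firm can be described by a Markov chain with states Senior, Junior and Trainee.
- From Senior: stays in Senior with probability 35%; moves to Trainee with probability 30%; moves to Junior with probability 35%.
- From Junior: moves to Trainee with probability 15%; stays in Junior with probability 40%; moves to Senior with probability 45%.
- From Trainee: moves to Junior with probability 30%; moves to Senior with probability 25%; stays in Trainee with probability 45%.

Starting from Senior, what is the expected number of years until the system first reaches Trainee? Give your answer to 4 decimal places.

4.0860

Let t(s) be the expected number of years to first reach Trainee from state s, with t(Trainee) = 0. Conditioning on the first year:
t(Senior) = 1 + 0.35·t(Senior) + 0.35·t(Junior)
t(Junior) = 1 + 0.45·t(Senior) + 0.4·t(Junior)
Solving: t(Senior) = 4.0860, t(Junior) = 4.7312.
Expected years from Senior to Trainee: 4.0860.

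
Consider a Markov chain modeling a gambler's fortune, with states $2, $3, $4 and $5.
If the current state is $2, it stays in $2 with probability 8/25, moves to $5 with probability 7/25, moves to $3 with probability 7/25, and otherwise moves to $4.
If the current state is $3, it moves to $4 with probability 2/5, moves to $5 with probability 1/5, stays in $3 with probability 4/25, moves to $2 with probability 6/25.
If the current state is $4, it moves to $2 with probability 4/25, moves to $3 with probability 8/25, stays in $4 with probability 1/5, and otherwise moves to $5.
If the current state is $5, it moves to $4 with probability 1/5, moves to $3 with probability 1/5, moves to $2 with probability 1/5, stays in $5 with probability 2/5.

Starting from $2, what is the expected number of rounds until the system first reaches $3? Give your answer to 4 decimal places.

3.8415

Let t(s) be the expected number of rounds to first reach $3 from state s, with t($3) = 0. Conditioning on the first round:
t($2) = 1 + 0.32·t($2) + 0.12·t($4) + 0.28·t($5)
t($4) = 1 + 0.16·t($2) + 0.2·t($4) + 0.32·t($5)
t($5) = 1 + 0.2·t($2) + 0.2·t($4) + 0.4·t($5)
Solving: t($2) = 3.8415, t($4) = 3.6890, t($5) = 4.1768.
Expected rounds from $2 to $3: 3.8415.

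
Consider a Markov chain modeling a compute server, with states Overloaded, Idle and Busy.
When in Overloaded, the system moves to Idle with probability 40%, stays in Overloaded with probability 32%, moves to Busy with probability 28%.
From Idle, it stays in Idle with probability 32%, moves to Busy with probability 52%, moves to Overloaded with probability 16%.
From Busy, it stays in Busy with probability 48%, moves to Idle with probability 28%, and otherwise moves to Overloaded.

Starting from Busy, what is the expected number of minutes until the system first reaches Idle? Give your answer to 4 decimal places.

3.2123

Let t(s) be the expected number of minutes to first reach Idle from state s, with t(Idle) = 0. Conditioning on the first minute:
t(Overloaded) = 1 + 0.32·t(Overloaded) + 0.28·t(Busy)
t(Busy) = 1 + 0.24·t(Overloaded) + 0.48·t(Busy)
Solving: t(Overloaded) = 2.7933, t(Busy) = 3.2123.
Expected minutes from Busy to Idle: 3.2123.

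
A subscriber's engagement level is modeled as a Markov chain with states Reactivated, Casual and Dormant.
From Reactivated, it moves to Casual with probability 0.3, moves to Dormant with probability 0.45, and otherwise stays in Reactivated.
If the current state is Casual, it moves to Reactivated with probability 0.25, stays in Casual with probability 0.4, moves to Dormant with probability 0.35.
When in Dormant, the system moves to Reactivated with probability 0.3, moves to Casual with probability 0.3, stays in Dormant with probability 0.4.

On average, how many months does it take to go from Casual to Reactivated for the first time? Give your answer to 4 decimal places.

3.7255

Let t(s) be the expected number of months to first reach Reactivated from state s, with t(Reactivated) = 0. Conditioning on the first month:
t(Casual) = 1 + 0.4·t(Casual) + 0.35·t(Dormant)
t(Dormant) = 1 + 0.3·t(Casual) + 0.4·t(Dormant)
Solving: t(Casual) = 3.7255, t(Dormant) = 3.5294.
Expected months from Casual to Reactivated: 3.7255.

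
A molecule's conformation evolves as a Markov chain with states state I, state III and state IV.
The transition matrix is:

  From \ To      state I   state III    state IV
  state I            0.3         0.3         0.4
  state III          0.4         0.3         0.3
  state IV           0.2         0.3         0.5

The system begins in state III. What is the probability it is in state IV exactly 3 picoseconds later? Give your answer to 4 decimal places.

0.4100

Propagate the distribution vector 3 picoseconds from state III.
After 0 picoseconds: (0.0000, 1.0000, 0.0000)
After 1 picosecond: (0.4000, 0.3000, 0.3000)
After 2 picoseconds: (0.3000, 0.3000, 0.4000)
After 3 picoseconds: (0.2900, 0.3000, 0.4100)
P(in state IV after 3 picoseconds) = 0.4100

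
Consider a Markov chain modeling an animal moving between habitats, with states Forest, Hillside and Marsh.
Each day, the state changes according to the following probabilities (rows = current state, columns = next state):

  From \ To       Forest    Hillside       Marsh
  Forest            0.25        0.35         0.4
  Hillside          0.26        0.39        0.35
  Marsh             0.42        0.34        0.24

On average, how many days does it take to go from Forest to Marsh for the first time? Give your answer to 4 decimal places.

Let t(s) be the expected number of days to first reach Marsh from state s, with t(Marsh) = 0. Conditioning on the first day:
t(Forest) = 1 + 0.25·t(Forest) + 0.35·t(Hillside)
t(Hillside) = 1 + 0.26·t(Forest) + 0.39·t(Hillside)
Solving: t(Forest) = 2.6194, t(Hillside) = 2.7558.
Expected days from Forest to Marsh: 2.6194.

2.6194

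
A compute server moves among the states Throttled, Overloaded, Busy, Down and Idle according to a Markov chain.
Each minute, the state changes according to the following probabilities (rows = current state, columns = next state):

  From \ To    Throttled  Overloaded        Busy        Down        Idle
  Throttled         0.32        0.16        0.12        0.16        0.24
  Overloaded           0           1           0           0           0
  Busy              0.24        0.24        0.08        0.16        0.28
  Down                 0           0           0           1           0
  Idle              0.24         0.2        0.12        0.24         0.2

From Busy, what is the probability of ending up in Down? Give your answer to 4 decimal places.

0.4625

Let h(s) be the probability of absorption at Down starting from transient state s. Then h(Down) = 1 and h(Overloaded) = 0. By first-step analysis:
h(Throttled) = 0.32·h(Throttled) + 0.16·0 + 0.12·h(Busy) + 0.16·1 + 0.24·h(Idle)
h(Busy) = 0.24·h(Throttled) + 0.24·0 + 0.08·h(Busy) + 0.16·1 + 0.28·h(Idle)
h(Idle) = 0.24·h(Throttled) + 0.2·0 + 0.12·h(Busy) + 0.24·1 + 0.2·h(Idle)
Solving: h(Throttled) = 0.5002, h(Busy) = 0.4625, h(Idle) = 0.5195.
Starting from Busy, the probability is 0.4625.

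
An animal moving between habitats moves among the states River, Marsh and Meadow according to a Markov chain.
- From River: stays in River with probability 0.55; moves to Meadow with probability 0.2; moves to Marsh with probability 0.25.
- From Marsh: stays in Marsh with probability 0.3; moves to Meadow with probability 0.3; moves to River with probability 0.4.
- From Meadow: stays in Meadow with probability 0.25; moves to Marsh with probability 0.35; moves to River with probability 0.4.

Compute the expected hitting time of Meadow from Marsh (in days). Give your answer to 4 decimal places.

Let t(s) be the expected number of days to first reach Meadow from state s, with t(Meadow) = 0. Conditioning on the first day:
t(River) = 1 + 0.55·t(River) + 0.25·t(Marsh)
t(Marsh) = 1 + 0.4·t(River) + 0.3·t(Marsh)
Solving: t(River) = 4.4186, t(Marsh) = 3.9535.
Expected days from Marsh to Meadow: 3.9535.

3.9535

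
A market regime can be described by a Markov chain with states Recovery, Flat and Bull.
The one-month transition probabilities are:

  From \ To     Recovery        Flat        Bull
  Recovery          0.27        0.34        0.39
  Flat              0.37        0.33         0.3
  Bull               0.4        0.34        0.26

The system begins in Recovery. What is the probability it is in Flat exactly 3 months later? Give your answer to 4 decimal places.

0.3366

Propagate the distribution vector 3 months from Recovery.
After 0 months: (1.0000, 0.0000, 0.0000)
After 1 month: (0.2700, 0.3400, 0.3900)
After 2 months: (0.3547, 0.3366, 0.3087)
After 3 months: (0.3438, 0.3366, 0.3196)
P(in Flat after 3 months) = 0.3366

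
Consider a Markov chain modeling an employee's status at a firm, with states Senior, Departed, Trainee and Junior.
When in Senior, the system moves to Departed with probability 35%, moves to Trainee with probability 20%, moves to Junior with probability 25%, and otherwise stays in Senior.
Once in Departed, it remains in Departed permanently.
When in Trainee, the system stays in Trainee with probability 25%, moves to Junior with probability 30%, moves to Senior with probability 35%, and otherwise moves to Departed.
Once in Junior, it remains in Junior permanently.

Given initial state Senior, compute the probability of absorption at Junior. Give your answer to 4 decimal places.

Let h(s) be the probability of absorption at Junior starting from transient state s. Then h(Junior) = 1 and h(Departed) = 0. By first-step analysis:
h(Senior) = 0.2·h(Senior) + 0.35·0 + 0.2·h(Trainee) + 0.25·1
h(Trainee) = 0.35·h(Senior) + 0.1·0 + 0.25·h(Trainee) + 0.3·1
Solving: h(Senior) = 0.4670, h(Trainee) = 0.6179.
Starting from Senior, the probability is 0.4670.

0.4670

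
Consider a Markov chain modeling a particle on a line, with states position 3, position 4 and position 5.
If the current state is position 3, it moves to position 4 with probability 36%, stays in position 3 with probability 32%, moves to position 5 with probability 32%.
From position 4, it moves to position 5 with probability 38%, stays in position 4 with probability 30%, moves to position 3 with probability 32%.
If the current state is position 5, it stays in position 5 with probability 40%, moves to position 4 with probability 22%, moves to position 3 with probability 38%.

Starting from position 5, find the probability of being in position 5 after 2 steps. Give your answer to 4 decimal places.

Sum over the intermediate state after 1 step:
P = P(position 5→position 3)·P(position 3→position 5) + P(position 5→position 4)·P(position 4→position 5) + P(position 5→position 5)·P(position 5→position 5)
  = 0.38×0.32 + 0.22×0.38 + 0.4×0.4
  = 0.1216 + 0.0836 + 0.1600 = 0.3652

0.3652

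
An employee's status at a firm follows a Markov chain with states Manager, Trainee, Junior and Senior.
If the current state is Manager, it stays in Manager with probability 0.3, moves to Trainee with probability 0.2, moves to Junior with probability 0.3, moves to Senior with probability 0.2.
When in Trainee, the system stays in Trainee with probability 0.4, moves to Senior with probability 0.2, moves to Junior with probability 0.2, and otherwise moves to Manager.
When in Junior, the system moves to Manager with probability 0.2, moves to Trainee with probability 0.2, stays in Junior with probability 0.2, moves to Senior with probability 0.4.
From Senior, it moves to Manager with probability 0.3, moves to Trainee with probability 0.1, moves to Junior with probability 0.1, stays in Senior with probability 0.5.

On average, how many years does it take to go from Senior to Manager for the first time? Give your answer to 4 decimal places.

3.6905

Let t(s) be the expected number of years to first reach Manager from state s, with t(Manager) = 0. Conditioning on the first year:
t(Trainee) = 1 + 0.4·t(Trainee) + 0.2·t(Junior) + 0.2·t(Senior)
t(Junior) = 1 + 0.2·t(Trainee) + 0.2·t(Junior) + 0.4·t(Senior)
t(Senior) = 1 + 0.1·t(Trainee) + 0.1·t(Junior) + 0.5·t(Senior)
Solving: t(Trainee) = 4.2857, t(Junior) = 4.1667, t(Senior) = 3.6905.
Expected years from Senior to Manager: 3.6905.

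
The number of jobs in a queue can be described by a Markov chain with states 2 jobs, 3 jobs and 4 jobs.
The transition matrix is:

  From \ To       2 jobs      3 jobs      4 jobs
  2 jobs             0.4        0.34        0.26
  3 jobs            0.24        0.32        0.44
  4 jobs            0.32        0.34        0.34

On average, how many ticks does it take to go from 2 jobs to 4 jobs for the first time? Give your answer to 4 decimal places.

3.1250

Let t(s) be the expected number of ticks to first reach 4 jobs from state s, with t(4 jobs) = 0. Conditioning on the first tick:
t(2 jobs) = 1 + 0.4·t(2 jobs) + 0.34·t(3 jobs)
t(3 jobs) = 1 + 0.24·t(2 jobs) + 0.32·t(3 jobs)
Solving: t(2 jobs) = 3.1250, t(3 jobs) = 2.5735.
Expected ticks from 2 jobs to 4 jobs: 3.1250.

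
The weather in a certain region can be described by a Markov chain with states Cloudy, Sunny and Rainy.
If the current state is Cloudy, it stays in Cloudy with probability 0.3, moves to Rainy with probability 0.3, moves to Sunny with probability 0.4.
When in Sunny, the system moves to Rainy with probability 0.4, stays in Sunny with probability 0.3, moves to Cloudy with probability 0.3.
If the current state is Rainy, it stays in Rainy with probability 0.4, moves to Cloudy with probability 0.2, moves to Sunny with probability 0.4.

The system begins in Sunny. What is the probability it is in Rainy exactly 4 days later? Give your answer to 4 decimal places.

0.3737

Propagate the distribution vector 4 days from Sunny.
After 0 days: (0.0000, 1.0000, 0.0000)
After 1 day: (0.3000, 0.3000, 0.4000)
After 2 days: (0.2600, 0.3700, 0.3700)
After 3 days: (0.2630, 0.3630, 0.3740)
After 4 days: (0.2626, 0.3637, 0.3737)
P(in Rainy after 4 days) = 0.3737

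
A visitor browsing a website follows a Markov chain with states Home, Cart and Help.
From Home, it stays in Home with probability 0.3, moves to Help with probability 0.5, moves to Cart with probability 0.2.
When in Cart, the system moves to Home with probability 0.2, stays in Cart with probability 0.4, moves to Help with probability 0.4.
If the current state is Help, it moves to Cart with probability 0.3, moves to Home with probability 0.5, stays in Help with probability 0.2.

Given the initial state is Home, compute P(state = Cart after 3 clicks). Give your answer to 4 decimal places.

Propagate the distribution vector 3 clicks from Home.
After 0 clicks: (1.0000, 0.0000, 0.0000)
After 1 click: (0.3000, 0.2000, 0.5000)
After 2 clicks: (0.3800, 0.2900, 0.3300)
After 3 clicks: (0.3370, 0.2910, 0.3720)
P(in Cart after 3 clicks) = 0.2910

0.2910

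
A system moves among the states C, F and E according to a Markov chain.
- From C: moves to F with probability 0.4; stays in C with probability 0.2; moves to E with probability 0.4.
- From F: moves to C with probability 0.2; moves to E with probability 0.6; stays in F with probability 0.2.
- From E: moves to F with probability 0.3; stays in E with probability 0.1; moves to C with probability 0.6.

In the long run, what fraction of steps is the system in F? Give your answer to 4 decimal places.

Let the stationary distribution be π with π = πP and π_1 + π_2 + π_3 = 1.
π_1 = 0.2·π_1 + 0.2·π_2 + 0.6·π_3
π_2 = 0.4·π_1 + 0.2·π_2 + 0.3·π_3
Solving with the normalization constraint gives π = (0.3418, 0.3038, 0.3544).
So the stationary probability of F is 0.3038.

0.3038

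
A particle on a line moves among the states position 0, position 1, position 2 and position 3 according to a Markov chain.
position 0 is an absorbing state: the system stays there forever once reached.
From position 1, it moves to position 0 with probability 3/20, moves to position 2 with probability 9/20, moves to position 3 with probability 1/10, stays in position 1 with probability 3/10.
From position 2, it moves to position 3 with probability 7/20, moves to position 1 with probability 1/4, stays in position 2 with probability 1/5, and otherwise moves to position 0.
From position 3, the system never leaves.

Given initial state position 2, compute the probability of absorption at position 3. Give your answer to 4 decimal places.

0.6034

Let h(s) be the probability of absorption at position 3 starting from transient state s. Then h(position 3) = 1 and h(position 0) = 0. By first-step analysis:
h(position 1) = 0.15·0 + 0.3·h(position 1) + 0.45·h(position 2) + 0.1·1
h(position 2) = 0.2·0 + 0.25·h(position 1) + 0.2·h(position 2) + 0.35·1
Solving: h(position 1) = 0.5307, h(position 2) = 0.6034.
Starting from position 2, the probability is 0.6034.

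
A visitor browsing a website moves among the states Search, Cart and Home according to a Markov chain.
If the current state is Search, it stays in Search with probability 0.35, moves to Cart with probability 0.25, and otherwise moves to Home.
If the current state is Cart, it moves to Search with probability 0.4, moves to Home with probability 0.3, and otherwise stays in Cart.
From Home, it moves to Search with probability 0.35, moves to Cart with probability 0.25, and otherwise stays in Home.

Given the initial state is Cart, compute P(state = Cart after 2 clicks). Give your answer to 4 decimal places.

Sum over the intermediate state after 1 click:
P = P(Cart→Search)·P(Search→Cart) + P(Cart→Cart)·P(Cart→Cart) + P(Cart→Home)·P(Home→Cart)
  = 0.4×0.25 + 0.3×0.3 + 0.3×0.25
  = 0.1000 + 0.0900 + 0.0750 = 0.2650

0.2650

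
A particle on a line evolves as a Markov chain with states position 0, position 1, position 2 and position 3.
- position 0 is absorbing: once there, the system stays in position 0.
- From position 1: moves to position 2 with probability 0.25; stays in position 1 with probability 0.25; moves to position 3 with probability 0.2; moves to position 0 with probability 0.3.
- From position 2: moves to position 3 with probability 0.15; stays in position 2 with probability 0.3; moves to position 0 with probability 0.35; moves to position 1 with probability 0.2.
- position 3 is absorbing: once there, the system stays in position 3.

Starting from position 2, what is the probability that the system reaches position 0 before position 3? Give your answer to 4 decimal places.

0.6789

Let h(s) be the probability of absorption at position 0 starting from transient state s. Then h(position 0) = 1 and h(position 3) = 0. By first-step analysis:
h(position 1) = 0.3·1 + 0.25·h(position 1) + 0.25·h(position 2) + 0.2·0
h(position 2) = 0.35·1 + 0.2·h(position 1) + 0.3·h(position 2) + 0.15·0
Solving: h(position 1) = 0.6263, h(position 2) = 0.6789.
Starting from position 2, the probability is 0.6789.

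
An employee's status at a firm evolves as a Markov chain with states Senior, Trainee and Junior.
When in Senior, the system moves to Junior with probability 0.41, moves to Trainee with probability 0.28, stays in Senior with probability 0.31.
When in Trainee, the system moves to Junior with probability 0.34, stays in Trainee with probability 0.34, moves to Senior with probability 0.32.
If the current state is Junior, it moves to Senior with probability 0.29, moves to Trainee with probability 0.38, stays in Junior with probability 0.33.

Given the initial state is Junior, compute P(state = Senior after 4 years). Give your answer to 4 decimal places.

Propagate the distribution vector 4 years from Junior.
After 0 years: (0.0000, 0.0000, 1.0000)
After 1 year: (0.2900, 0.3800, 0.3300)
After 2 years: (0.3072, 0.3358, 0.3570)
After 3 years: (0.3062, 0.3358, 0.3579)
After 4 years: (0.3062, 0.3359, 0.3579)
P(in Senior after 4 years) = 0.3062

0.3062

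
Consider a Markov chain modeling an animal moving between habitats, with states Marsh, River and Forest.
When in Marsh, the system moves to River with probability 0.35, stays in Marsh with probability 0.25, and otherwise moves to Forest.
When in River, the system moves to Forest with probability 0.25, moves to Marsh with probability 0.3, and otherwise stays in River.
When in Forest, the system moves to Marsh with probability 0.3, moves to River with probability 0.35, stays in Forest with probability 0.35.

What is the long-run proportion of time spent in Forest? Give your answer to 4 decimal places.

Let the stationary distribution be π with π = πP and π_1 + π_2 + π_3 = 1.
π_1 = 0.25·π_1 + 0.3·π_2 + 0.3·π_3
π_2 = 0.35·π_1 + 0.45·π_2 + 0.35·π_3
Solving with the normalization constraint gives π = (0.2857, 0.3889, 0.3254).
So the stationary probability of Forest is 0.3254.

0.3254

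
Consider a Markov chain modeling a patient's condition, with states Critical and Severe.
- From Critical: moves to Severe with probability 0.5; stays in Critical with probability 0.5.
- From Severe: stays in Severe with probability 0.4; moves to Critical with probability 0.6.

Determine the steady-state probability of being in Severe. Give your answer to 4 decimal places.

Let the stationary distribution be π with π = πP and π_1 + π_2 = 1.
π_1 = 0.5·π_1 + 0.6·π_2
Solving with the normalization constraint gives π = (0.5455, 0.4545).
So the stationary probability of Severe is 0.4545.

0.4545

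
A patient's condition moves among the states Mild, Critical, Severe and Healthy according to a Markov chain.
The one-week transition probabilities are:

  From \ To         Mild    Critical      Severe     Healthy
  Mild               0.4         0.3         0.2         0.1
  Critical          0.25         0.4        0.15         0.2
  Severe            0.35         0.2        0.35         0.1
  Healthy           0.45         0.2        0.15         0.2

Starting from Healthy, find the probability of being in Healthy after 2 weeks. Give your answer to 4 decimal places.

0.1400

Propagate the distribution vector 2 weeks from Healthy.
After 0 weeks: (0.0000, 0.0000, 0.0000, 1.0000)
After 1 week: (0.4500, 0.2000, 0.1500, 0.2000)
After 2 weeks: (0.3725, 0.2850, 0.2025, 0.1400)
P(in Healthy after 2 weeks) = 0.1400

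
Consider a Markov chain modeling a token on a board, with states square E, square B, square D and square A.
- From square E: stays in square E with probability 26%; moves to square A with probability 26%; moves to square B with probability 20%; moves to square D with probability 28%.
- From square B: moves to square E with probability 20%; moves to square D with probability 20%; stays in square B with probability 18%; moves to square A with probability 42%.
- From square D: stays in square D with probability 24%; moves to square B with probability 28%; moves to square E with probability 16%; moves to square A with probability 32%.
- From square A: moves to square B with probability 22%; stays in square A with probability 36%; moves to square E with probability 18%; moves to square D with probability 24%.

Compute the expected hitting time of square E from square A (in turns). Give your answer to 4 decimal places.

5.5593

Let t(s) be the expected number of turns to first reach square E from state s, with t(square E) = 0. Conditioning on the first turn:
t(square B) = 1 + 0.18·t(square B) + 0.2·t(square D) + 0.42·t(square A)
t(square D) = 1 + 0.28·t(square B) + 0.24·t(square D) + 0.32·t(square A)
t(square A) = 1 + 0.22·t(square B) + 0.24·t(square D) + 0.36·t(square A)
Solving: t(square B) = 5.4484, t(square D) = 5.6639, t(square A) = 5.5593.
Expected turns from square A to square E: 5.5593.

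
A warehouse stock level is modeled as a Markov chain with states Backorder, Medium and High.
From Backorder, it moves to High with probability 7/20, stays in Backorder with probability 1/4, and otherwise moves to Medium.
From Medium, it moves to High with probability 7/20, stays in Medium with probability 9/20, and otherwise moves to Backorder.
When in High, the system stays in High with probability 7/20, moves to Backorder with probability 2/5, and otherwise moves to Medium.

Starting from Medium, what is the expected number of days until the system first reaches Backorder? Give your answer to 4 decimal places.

3.7037

Let t(s) be the expected number of days to first reach Backorder from state s, with t(Backorder) = 0. Conditioning on the first day:
t(Medium) = 1 + 0.45·t(Medium) + 0.35·t(High)
t(High) = 1 + 0.25·t(Medium) + 0.35·t(High)
Solving: t(Medium) = 3.7037, t(High) = 2.9630.
Expected days from Medium to Backorder: 3.7037.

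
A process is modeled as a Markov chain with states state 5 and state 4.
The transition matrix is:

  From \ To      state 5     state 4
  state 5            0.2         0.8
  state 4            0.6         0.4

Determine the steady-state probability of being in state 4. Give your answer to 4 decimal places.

Let the stationary distribution be π with π = πP and π_1 + π_2 = 1.
π_1 = 0.2·π_1 + 0.6·π_2
Solving with the normalization constraint gives π = (0.4286, 0.5714).
So the stationary probability of state 4 is 0.5714.

0.5714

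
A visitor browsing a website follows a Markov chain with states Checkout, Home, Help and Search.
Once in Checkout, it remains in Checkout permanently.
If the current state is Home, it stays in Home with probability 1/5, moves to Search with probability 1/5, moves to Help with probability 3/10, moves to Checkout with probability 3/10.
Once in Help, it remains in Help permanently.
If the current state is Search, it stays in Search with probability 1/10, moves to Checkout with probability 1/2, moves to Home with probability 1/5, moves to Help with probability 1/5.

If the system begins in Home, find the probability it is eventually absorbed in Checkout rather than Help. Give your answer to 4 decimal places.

Let h(s) be the probability of absorption at Checkout starting from transient state s. Then h(Checkout) = 1 and h(Help) = 0. By first-step analysis:
h(Home) = 0.3·1 + 0.2·h(Home) + 0.3·0 + 0.2·h(Search)
h(Search) = 0.5·1 + 0.2·h(Home) + 0.2·0 + 0.1·h(Search)
Solving: h(Home) = 0.5441, h(Search) = 0.6765.
Starting from Home, the probability is 0.5441.

0.5441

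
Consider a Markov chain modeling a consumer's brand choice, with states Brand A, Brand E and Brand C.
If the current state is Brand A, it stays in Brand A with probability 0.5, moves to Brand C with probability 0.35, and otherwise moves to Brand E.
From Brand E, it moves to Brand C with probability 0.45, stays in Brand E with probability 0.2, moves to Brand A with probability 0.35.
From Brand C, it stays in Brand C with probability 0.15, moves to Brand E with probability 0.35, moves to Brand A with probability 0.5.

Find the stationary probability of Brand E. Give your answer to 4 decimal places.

Let the stationary distribution be π with π = πP and π_1 + π_2 + π_3 = 1.
π_1 = 0.5·π_1 + 0.35·π_2 + 0.5·π_3
π_2 = 0.15·π_1 + 0.2·π_2 + 0.35·π_3
Solving with the normalization constraint gives π = (0.4665, 0.2232, 0.3103).
So the stationary probability of Brand E is 0.2232.

0.2232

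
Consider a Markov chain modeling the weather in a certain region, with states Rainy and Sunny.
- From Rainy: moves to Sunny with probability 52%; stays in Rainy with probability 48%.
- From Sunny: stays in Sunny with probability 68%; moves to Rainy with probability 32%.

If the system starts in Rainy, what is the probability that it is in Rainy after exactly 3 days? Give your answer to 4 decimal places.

Propagate the distribution vector 3 days from Rainy.
After 0 days: (1.0000, 0.0000)
After 1 day: (0.4800, 0.5200)
After 2 days: (0.3968, 0.6032)
After 3 days: (0.3835, 0.6165)
P(in Rainy after 3 days) = 0.3835

0.3835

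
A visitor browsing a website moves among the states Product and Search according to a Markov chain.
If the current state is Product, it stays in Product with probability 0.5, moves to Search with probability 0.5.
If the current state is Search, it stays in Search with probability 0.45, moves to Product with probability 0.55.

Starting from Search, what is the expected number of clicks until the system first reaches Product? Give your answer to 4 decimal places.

Let t(s) be the expected number of clicks to first reach Product from state s, with t(Product) = 0. Conditioning on the first click:
t(Search) = 1 + 0.45·t(Search)
Solving: t(Search) = 1.8182.
Expected clicks from Search to Product: 1.8182.

1.8182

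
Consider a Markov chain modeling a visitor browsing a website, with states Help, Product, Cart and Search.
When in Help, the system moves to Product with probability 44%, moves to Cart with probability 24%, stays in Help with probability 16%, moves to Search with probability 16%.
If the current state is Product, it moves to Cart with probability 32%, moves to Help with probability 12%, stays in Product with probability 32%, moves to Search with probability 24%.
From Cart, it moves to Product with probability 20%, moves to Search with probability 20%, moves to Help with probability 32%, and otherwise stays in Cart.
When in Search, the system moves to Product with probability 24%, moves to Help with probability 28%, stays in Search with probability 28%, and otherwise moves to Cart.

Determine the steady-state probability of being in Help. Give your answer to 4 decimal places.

0.2171

Let the stationary distribution be π with π = πP and π_1 + π_2 + π_3 + π_4 = 1.
π_1 = 0.16·π_1 + 0.12·π_2 + 0.32·π_3 + 0.28·π_4
π_2 = 0.44·π_1 + 0.32·π_2 + 0.2·π_3 + 0.24·π_4
π_3 = 0.24·π_1 + 0.32·π_2 + 0.28·π_3 + 0.2·π_4
Solving with the normalization constraint gives π = (0.2171, 0.2965, 0.2655, 0.2208).
So the stationary probability of Help is 0.2171.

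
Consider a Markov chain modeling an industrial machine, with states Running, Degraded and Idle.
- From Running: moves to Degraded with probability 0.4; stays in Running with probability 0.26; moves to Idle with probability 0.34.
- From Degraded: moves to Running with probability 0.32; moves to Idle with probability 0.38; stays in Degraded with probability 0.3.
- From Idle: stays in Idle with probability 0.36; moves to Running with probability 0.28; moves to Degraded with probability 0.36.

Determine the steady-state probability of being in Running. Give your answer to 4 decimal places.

0.2883

Let the stationary distribution be π with π = πP and π_1 + π_2 + π_3 = 1.
π_1 = 0.26·π_1 + 0.32·π_2 + 0.28·π_3
π_2 = 0.4·π_1 + 0.3·π_2 + 0.36·π_3
Solving with the normalization constraint gives π = (0.2883, 0.3505, 0.3612).
So the stationary probability of Running is 0.2883.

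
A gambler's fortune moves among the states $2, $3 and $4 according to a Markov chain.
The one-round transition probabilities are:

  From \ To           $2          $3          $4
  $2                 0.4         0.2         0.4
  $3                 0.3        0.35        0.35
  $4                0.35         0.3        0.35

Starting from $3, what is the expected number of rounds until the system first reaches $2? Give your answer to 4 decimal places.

3.1496

Let t(s) be the expected number of rounds to first reach $2 from state s, with t($2) = 0. Conditioning on the first round:
t($3) = 1 + 0.35·t($3) + 0.35·t($4)
t($4) = 1 + 0.3·t($3) + 0.35·t($4)
Solving: t($3) = 3.1496, t($4) = 2.9921.
Expected rounds from $3 to $2: 3.1496.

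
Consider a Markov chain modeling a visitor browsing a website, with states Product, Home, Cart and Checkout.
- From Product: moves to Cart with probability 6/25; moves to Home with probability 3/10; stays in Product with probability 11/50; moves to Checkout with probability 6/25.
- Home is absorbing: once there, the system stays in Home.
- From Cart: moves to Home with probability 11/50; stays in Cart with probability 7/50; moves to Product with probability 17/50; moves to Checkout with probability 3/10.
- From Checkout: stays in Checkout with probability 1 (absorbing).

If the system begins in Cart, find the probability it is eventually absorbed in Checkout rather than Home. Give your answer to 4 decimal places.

Let h(s) be the probability of absorption at Checkout starting from transient state s. Then h(Checkout) = 1 and h(Home) = 0. By first-step analysis:
h(Product) = 0.22·h(Product) + 0.3·0 + 0.24·h(Cart) + 0.24·1
h(Cart) = 0.34·h(Product) + 0.22·0 + 0.14·h(Cart) + 0.3·1
Solving: h(Product) = 0.4725, h(Cart) = 0.5356.
Starting from Cart, the probability is 0.5356.

0.5356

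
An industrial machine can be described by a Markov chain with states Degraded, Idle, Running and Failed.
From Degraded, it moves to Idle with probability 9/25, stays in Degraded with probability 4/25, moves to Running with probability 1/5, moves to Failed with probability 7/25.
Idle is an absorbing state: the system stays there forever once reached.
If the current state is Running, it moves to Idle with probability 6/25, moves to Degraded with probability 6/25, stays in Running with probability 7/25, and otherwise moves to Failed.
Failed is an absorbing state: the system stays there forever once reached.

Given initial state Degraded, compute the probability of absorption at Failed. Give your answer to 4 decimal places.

Let h(s) be the probability of absorption at Failed starting from transient state s. Then h(Failed) = 1 and h(Idle) = 0. By first-step analysis:
h(Degraded) = 0.16·h(Degraded) + 0.36·0 + 0.2·h(Running) + 0.28·1
h(Running) = 0.24·h(Degraded) + 0.24·0 + 0.28·h(Running) + 0.24·1
Solving: h(Degraded) = 0.4483, h(Running) = 0.4828.
Starting from Degraded, the probability is 0.4483.

0.4483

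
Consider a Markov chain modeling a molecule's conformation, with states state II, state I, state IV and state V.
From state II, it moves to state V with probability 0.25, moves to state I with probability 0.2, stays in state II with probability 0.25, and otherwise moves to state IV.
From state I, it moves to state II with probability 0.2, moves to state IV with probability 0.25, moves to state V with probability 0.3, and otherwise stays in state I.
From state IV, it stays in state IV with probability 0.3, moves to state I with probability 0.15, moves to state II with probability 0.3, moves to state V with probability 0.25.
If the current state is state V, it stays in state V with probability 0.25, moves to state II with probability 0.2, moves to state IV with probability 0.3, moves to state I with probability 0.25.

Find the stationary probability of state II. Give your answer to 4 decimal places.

0.2410

Let the stationary distribution be π with π = πP and π_1 + π_2 + π_3 + π_4 = 1.
π_1 = 0.25·π_1 + 0.2·π_2 + 0.3·π_3 + 0.2·π_4
π_2 = 0.2·π_1 + 0.25·π_2 + 0.15·π_3 + 0.25·π_4
π_3 = 0.3·π_1 + 0.25·π_2 + 0.3·π_3 + 0.3·π_4
Solving with the normalization constraint gives π = (0.2410, 0.2090, 0.2896, 0.2604).
So the stationary probability of state II is 0.2410.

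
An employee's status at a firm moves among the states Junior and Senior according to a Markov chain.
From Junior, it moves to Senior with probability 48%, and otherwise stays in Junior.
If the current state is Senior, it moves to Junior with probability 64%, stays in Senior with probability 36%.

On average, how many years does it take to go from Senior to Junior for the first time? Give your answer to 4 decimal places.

1.5625

Let t(s) be the expected number of years to first reach Junior from state s, with t(Junior) = 0. Conditioning on the first year:
t(Senior) = 1 + 0.36·t(Senior)
Solving: t(Senior) = 1.5625.
Expected years from Senior to Junior: 1.5625.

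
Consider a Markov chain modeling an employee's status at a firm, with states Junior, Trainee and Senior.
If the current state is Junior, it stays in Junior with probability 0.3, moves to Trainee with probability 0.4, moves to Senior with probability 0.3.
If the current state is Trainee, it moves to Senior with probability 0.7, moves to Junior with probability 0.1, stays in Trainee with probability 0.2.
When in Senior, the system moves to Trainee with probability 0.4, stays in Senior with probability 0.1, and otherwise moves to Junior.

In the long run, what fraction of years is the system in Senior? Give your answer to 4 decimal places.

Let the stationary distribution be π with π = πP and π_1 + π_2 + π_3 = 1.
π_1 = 0.3·π_1 + 0.1·π_2 + 0.5·π_3
π_2 = 0.4·π_1 + 0.2·π_2 + 0.4·π_3
Solving with the normalization constraint gives π = (0.3056, 0.3333, 0.3611).
So the stationary probability of Senior is 0.3611.

0.3611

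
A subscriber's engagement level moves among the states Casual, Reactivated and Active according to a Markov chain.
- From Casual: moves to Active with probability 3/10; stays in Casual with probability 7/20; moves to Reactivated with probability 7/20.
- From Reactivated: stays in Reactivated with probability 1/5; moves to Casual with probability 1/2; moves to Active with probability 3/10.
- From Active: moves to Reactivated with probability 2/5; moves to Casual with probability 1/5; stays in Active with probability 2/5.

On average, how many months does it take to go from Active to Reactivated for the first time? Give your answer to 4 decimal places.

Let t(s) be the expected number of months to first reach Reactivated from state s, with t(Reactivated) = 0. Conditioning on the first month:
t(Casual) = 1 + 0.35·t(Casual) + 0.3·t(Active)
t(Active) = 1 + 0.2·t(Casual) + 0.4·t(Active)
Solving: t(Casual) = 2.7273, t(Active) = 2.5758.
Expected months from Active to Reactivated: 2.5758.

2.5758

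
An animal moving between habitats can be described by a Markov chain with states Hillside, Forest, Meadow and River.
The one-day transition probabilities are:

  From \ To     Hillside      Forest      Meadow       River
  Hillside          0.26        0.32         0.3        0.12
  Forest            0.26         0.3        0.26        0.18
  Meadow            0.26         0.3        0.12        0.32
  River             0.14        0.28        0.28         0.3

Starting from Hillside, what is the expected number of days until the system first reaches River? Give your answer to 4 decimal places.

5.3393

Let t(s) be the expected number of days to first reach River from state s, with t(River) = 0. Conditioning on the first day:
t(Hillside) = 1 + 0.26·t(Hillside) + 0.32·t(Forest) + 0.3·t(Meadow)
t(Forest) = 1 + 0.26·t(Hillside) + 0.3·t(Forest) + 0.26·t(Meadow)
t(Meadow) = 1 + 0.26·t(Hillside) + 0.3·t(Forest) + 0.12·t(Meadow)
Solving: t(Hillside) = 5.3393, t(Forest) = 5.0605, t(Meadow) = 4.4391.
Expected days from Hillside to River: 5.3393.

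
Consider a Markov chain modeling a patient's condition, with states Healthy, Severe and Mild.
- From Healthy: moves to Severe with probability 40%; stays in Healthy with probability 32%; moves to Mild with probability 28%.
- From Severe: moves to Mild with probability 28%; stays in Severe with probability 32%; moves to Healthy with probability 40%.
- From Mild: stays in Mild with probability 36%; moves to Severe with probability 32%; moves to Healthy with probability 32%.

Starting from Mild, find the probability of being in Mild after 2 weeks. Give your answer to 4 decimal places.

0.3088

Sum over the intermediate state after 1 week:
P = P(Mild→Healthy)·P(Healthy→Mild) + P(Mild→Severe)·P(Severe→Mild) + P(Mild→Mild)·P(Mild→Mild)
  = 0.32×0.28 + 0.32×0.28 + 0.36×0.36
  = 0.0896 + 0.0896 + 0.1296 = 0.3088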